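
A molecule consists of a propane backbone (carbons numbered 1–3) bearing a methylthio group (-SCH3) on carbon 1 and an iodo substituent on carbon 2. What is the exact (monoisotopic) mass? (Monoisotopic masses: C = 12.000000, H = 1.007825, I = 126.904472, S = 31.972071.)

215.9470

Atom tally by fragment:
  CH3SCH2 → C:2 H:5 S:1
  CH(I) → C:1 H:1 I:1
  CH3 → C:1 H:3
Element totals:
  C: 4
  H: 9
  I: 1
  S: 1
Molecular formula: C4H9IS.
  M = 4(12.0) + 9(1.007825) + 126.904472 + 31.972071
    = 48.000000 + 9.070425 + 126.904472 + 31.972071 = 215.946968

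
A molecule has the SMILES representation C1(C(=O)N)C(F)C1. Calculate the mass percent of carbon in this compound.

46.60%

Atom tally by fragment:
  cyclopropane ring core → C:3 H:6
  (− 2 ring H displaced by substituents)
  + CONH2 → C:1 H:2 O:1 N:1
  + F → F:1
Element totals:
  C: 4
  H: 6
  F: 1
  N: 1
  O: 1
Molecular formula: C4H6FNO.
Molar mass = 103.096 g/mol.
Mass from C: 4 × 12.011 = 48.044 g/mol.
%C = 48.044 / 103.096 × 100 = 46.60%.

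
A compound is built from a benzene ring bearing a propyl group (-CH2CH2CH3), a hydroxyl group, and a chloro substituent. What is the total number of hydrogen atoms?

11

Atom tally by fragment:
  benzene ring core → C:6 H:6
  (− 3 ring H displaced by substituents)
  + CH2CH2CH3 → C:3 H:7
  + OH → O:1 H:1
  + Cl → Cl:1
Element totals:
  C: 9
  H: 11
  Cl: 1
  O: 1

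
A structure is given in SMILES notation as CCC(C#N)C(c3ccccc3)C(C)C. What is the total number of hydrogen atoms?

19

Atom tally by fragment:
  CH3 → C:1 H:3
  CH2 → C:1 H:2
  CH(CN) → C:2 H:1 N:1
  CH(C6H5) → C:7 H:6
  CH(CH3) → C:2 H:4
  CH3 → C:1 H:3
Element totals:
  C: 14
  H: 19
  N: 1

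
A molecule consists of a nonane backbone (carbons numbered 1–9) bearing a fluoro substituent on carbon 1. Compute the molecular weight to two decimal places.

Atom tally by fragment:
  FCH2 → C:1 H:2 F:1
  CH2 → C:1 H:2
  CH2 → C:1 H:2
  CH2 → C:1 H:2
  CH2 → C:1 H:2
  CH2 → C:1 H:2
  CH2 → C:1 H:2
  CH2 → C:1 H:2
  CH3 → C:1 H:3
Element totals:
  C: 9
  H: 19
  F: 1
Molecular formula: C9H19F.
  M = 9(12.011) + 19(1.008) + 18.998
    = 108.099 + 19.152 + 18.998 = 146.249

146.25 g/mol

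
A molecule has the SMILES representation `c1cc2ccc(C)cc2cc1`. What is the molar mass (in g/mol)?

Atom tally by fragment:
  naphthalene ring system core → C:10 H:8
  (− 1 ring H displaced by substituents)
  + CH3 → C:1 H:3
Element totals:
  C: 11
  H: 10
Molecular formula: C11H10.
  M = 11(12.011) + 10(1.008)
    = 132.121 + 10.080 = 142.201

142.20 g/mol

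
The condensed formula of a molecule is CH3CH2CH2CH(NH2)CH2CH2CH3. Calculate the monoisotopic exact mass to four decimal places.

Element totals:
  C: 7
  H: 17
  N: 1
Molecular formula: C7H17N.
  M = 7(12.0) + 17(1.007825) + 14.003074
    = 84.000000 + 17.133025 + 14.003074 = 115.136099

115.1361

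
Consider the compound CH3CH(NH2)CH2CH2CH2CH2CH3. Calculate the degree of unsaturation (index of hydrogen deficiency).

Atom tally by fragment:
  CH3 → C:1 H:3
  CH(NH2) → C:1 H:3 N:1
  CH2 → C:1 H:2
  CH2 → C:1 H:2
  CH2 → C:1 H:2
  CH2 → C:1 H:2
  CH3 → C:1 H:3
Element totals:
  C: 7
  H: 17
  N: 1
Molecular formula: C7H17N.
DoU = (2C + 2 + N − H − X) / 2 = (2·7 + 2 + 1 − 17 − 0) / 2 = 0.

0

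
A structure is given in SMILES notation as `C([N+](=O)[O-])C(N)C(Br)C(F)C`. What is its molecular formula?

Atom tally by fragment:
  O2NCH2 → C:1 H:2 N:1 O:2
  CH(NH2) → C:1 H:3 N:1
  CH(Br) → C:1 H:1 Br:1
  CH(F) → C:1 H:1 F:1
  CH3 → C:1 H:3
Element totals:
  C: 5
  H: 10
  Br: 1
  F: 1
  N: 2
  O: 2

C5H10BrFN2O2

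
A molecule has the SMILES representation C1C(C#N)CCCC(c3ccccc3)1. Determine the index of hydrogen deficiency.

7

Atom tally by fragment:
  cyclohexane ring core → C:6 H:12
  (− 2 ring H displaced by substituents)
  + CN → C:1 N:1
  + C6H5 → C:6 H:5
Element totals:
  C: 13
  H: 15
  N: 1
Molecular formula: C13H15N.
DoU = (2C + 2 + N − H − X) / 2 = (2·13 + 2 + 1 − 15 − 0) / 2 = 7.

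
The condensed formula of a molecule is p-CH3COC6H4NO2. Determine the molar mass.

Element totals:
  C: 8
  H: 7
  N: 1
  O: 3
Molecular formula: C8H7NO3.
  M = 8(12.011) + 7(1.008) + 14.007 + 3(15.999)
    = 96.088 + 7.056 + 14.007 + 47.997 = 165.148

165.15 g/mol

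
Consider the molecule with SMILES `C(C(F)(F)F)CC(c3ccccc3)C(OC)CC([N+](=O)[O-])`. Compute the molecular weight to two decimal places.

Atom tally by fragment:
  F3CCH2 → C:2 H:2 F:3
  CH2 → C:1 H:2
  CH(C6H5) → C:7 H:6
  CH(OCH3) → C:2 H:4 O:1
  CH2 → C:1 H:2
  CH2NO2 → C:1 H:2 N:1 O:2
Element totals:
  C: 14
  H: 18
  F: 3
  N: 1
  O: 3
Molecular formula: C14H18F3NO3.
  M = 14(12.011) + 18(1.008) + 3(18.998) + 14.007 + 3(15.999)
    = 168.154 + 18.144 + 56.994 + 14.007 + 47.997 = 305.296

305.30 g/mol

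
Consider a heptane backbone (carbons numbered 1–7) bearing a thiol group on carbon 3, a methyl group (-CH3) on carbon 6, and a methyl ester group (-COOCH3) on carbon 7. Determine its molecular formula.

Atom tally by fragment:
  CH3 → C:1 H:3
  CH2 → C:1 H:2
  CH(SH) → C:1 H:2 S:1
  CH2 → C:1 H:2
  CH2 → C:1 H:2
  CH(CH3) → C:2 H:4
  CH2COOCH3 → C:3 H:5 O:2
Element totals:
  C: 10
  H: 20
  O: 2
  S: 1

C10H20O2S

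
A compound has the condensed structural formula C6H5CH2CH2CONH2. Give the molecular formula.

Atom tally by fragment:
  C6H5CH2 → C:7 H:7
  CH2CONH2 → C:2 H:4 O:1 N:1
Element totals:
  C: 9
  H: 11
  N: 1
  O: 1

C9H11NO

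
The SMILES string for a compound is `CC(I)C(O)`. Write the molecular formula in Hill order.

C3H7IO

Atom tally by fragment:
  CH3 → C:1 H:3
  CH(I) → C:1 H:1 I:1
  CH2OH → C:1 H:3 O:1
Element totals:
  C: 3
  H: 7
  I: 1
  O: 1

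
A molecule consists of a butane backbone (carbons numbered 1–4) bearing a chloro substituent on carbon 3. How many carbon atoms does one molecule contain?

4

Atom tally by fragment:
  CH3 → C:1 H:3
  CH2 → C:1 H:2
  CH(Cl) → C:1 H:1 Cl:1
  CH3 → C:1 H:3
Element totals:
  C: 4
  H: 9
  Cl: 1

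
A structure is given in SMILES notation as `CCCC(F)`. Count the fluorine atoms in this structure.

Atom tally by fragment:
  CH3 → C:1 H:3
  CH2 → C:1 H:2
  CH2 → C:1 H:2
  CH2F → C:1 H:2 F:1
Element totals:
  C: 4
  H: 9
  F: 1

1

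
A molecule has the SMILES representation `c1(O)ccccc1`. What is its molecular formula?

Atom tally by fragment:
  benzene ring core → C:6 H:6
  (− 1 ring H displaced by substituents)
  + OH → O:1 H:1
Element totals:
  C: 6
  H: 6
  O: 1

C6H6O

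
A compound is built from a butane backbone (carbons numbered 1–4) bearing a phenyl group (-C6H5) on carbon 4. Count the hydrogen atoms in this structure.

14

Atom tally by fragment:
  CH3 → C:1 H:3
  CH2 → C:1 H:2
  CH2 → C:1 H:2
  CH2C6H5 → C:7 H:7
Element totals:
  C: 10
  H: 14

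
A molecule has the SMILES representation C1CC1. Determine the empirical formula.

CH2

Atom tally by fragment:
  cyclopropane ring core → C:3 H:6
Element totals:
  C: 3
  H: 6
Molecular formula: C3H6.
gcd of subscripts = 3; dividing each by 3:
  C: 3/3 = 1
  H: 6/3 = 2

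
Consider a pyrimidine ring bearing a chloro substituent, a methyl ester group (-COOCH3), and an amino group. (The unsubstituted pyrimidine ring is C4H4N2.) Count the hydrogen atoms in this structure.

6

Atom tally by fragment:
  pyrimidine ring core → C:4 H:4 N:2
  (− 3 ring H displaced by substituents)
  + Cl → Cl:1
  + COOCH3 → C:2 H:3 O:2
  + NH2 → N:1 H:2
Element totals:
  C: 6
  H: 6
  Cl: 1
  N: 3
  O: 2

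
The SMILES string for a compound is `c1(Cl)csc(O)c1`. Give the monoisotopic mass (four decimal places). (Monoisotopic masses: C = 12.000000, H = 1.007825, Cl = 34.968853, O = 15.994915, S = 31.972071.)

Atom tally by fragment:
  thiophene ring core → C:4 H:4 S:1
  (− 2 ring H displaced by substituents)
  + Cl → Cl:1
  + OH → O:1 H:1
Element totals:
  C: 4
  H: 3
  Cl: 1
  O: 1
  S: 1
Molecular formula: C4H3ClOS.
  M = 4(12.0) + 3(1.007825) + 34.968853 + 15.994915 + 31.972071
    = 48.000000 + 3.023475 + 34.968853 + 15.994915 + 31.972071 = 133.959314

133.9593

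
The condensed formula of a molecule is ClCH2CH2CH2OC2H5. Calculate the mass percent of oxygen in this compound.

Atom tally by fragment:
  ClCH2 → C:1 H:2 Cl:1
  CH2 → C:1 H:2
  CH2OC2H5 → C:3 H:7 O:1
Element totals:
  C: 5
  H: 11
  Cl: 1
  O: 1
Molecular formula: C5H11ClO.
Molar mass = 122.592 g/mol.
Mass from O: 1 × 15.999 = 15.999 g/mol.
%O = 15.999 / 122.592 × 100 = 13.05%.

13.05%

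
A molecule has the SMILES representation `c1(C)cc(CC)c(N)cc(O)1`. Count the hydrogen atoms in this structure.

Atom tally by fragment:
  benzene ring core → C:6 H:6
  (− 4 ring H displaced by substituents)
  + CH3 → C:1 H:3
  + C2H5 → C:2 H:5
  + NH2 → N:1 H:2
  + OH → O:1 H:1
Element totals:
  C: 9
  H: 13
  N: 1
  O: 1

13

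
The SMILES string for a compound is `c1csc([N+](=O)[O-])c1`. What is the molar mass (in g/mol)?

Atom tally by fragment:
  thiophene ring core → C:4 H:4 S:1
  (− 1 ring H displaced by substituents)
  + NO2 → N:1 O:2
Element totals:
  C: 4
  H: 3
  N: 1
  O: 2
  S: 1
Molecular formula: C4H3NO2S.
  M = 4(12.011) + 3(1.008) + 14.007 + 2(15.999) + 32.06
    = 48.044 + 3.024 + 14.007 + 31.998 + 32.060 = 129.133

129.13 g/mol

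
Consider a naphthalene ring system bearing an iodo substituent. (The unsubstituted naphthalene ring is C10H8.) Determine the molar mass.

254.07 g/mol

Atom tally by fragment:
  naphthalene ring system core → C:10 H:8
  (− 1 ring H displaced by substituents)
  + I → I:1
Element totals:
  C: 10
  H: 7
  I: 1
Molecular formula: C10H7I.
  M = 10(12.011) + 7(1.008) + 126.904
    = 120.110 + 7.056 + 126.904 = 254.070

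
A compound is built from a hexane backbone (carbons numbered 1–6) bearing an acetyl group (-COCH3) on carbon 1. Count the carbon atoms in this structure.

Atom tally by fragment:
  CH3COCH2 → C:3 H:5 O:1
  CH2 → C:1 H:2
  CH2 → C:1 H:2
  CH2 → C:1 H:2
  CH2 → C:1 H:2
  CH3 → C:1 H:3
Element totals:
  C: 8
  H: 16
  O: 1

8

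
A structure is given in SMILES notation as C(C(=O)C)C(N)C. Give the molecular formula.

Atom tally by fragment:
  CH3COCH2 → C:3 H:5 O:1
  CH(NH2) → C:1 H:3 N:1
  CH3 → C:1 H:3
Element totals:
  C: 5
  H: 11
  N: 1
  O: 1

C5H11NO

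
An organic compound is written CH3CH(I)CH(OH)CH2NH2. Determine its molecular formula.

C4H10INO

Element totals:
  C: 4
  H: 10
  I: 1
  N: 1
  O: 1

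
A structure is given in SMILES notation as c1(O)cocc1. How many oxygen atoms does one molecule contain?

2

Atom tally by fragment:
  furan ring core → C:4 H:4 O:1
  (− 1 ring H displaced by substituents)
  + OH → O:1 H:1
Element totals:
  C: 4
  H: 4
  O: 2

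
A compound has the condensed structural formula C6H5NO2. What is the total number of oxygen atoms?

Atom tally by fragment:
  benzene ring core → C:6 H:6
  (− 1 ring H displaced by substituents)
  + NO2 → N:1 O:2
Element totals:
  C: 6
  H: 5
  N: 1
  O: 2

2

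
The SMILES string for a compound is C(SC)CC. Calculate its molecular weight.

Atom tally by fragment:
  CH3SCH2 → C:2 H:5 S:1
  CH2 → C:1 H:2
  CH3 → C:1 H:3
Element totals:
  C: 4
  H: 10
  S: 1
Molecular formula: C4H10S.
  M = 4(12.011) + 10(1.008) + 32.06
    = 48.044 + 10.080 + 32.060 = 90.184

90.18 g/mol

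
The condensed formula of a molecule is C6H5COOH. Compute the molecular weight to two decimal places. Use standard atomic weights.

122.12 g/mol

Element totals:
  C: 7
  H: 6
  O: 2
Molecular formula: C7H6O2.
  M = 7(12.011) + 6(1.008) + 2(15.999)
    = 84.077 + 6.048 + 31.998 = 122.123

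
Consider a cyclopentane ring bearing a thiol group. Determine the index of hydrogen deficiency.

1

Atom tally by fragment:
  cyclopentane ring core → C:5 H:10
  (− 1 ring H displaced by substituents)
  + SH → S:1 H:1
Element totals:
  C: 5
  H: 10
  S: 1
Molecular formula: C5H10S.
DoU = (2C + 2 + N − H − X) / 2 = (2·5 + 2 + 0 − 10 − 0) / 2 = 1.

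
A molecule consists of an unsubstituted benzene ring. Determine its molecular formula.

Atom tally by fragment:
  benzene ring core → C:6 H:6
Element totals:
  C: 6
  H: 6

C6H6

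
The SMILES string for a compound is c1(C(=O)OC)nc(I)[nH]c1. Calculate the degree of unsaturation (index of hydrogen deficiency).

Atom tally by fragment:
  imidazole ring core → C:3 H:4 N:2
  (− 2 ring H displaced by substituents)
  + COOCH3 → C:2 H:3 O:2
  + I → I:1
Element totals:
  C: 5
  H: 5
  I: 1
  N: 2
  O: 2
Molecular formula: C5H5IN2O2.
DoU = (2C + 2 + N − H − X) / 2 = (2·5 + 2 + 2 − 5 − 1) / 2 = 4.

4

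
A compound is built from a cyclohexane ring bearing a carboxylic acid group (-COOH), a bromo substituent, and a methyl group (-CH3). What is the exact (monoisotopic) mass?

Atom tally by fragment:
  cyclohexane ring core → C:6 H:12
  (− 3 ring H displaced by substituents)
  + COOH → C:1 H:1 O:2
  + Br → Br:1
  + CH3 → C:1 H:3
Element totals:
  C: 8
  H: 13
  Br: 1
  O: 2
Molecular formula: C8H13BrO2.
  M = 8(12.0) + 13(1.007825) + 78.918338 + 2(15.994915)
    = 96.000000 + 13.101725 + 78.918338 + 31.989830 = 220.009893

220.0099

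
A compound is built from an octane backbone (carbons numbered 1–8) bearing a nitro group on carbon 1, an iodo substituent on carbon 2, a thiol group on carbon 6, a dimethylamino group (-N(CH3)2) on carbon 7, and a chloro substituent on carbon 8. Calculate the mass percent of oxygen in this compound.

Atom tally by fragment:
  O2NCH2 → C:1 H:2 N:1 O:2
  CH(I) → C:1 H:1 I:1
  CH2 → C:1 H:2
  CH2 → C:1 H:2
  CH2 → C:1 H:2
  CH(SH) → C:1 H:2 S:1
  CH(N(CH3)2) → C:3 H:7 N:1
  CH2Cl → C:1 H:2 Cl:1
Element totals:
  C: 10
  H: 20
  Cl: 1
  I: 1
  N: 2
  O: 2
  S: 1
Molecular formula: C10H20ClIN2O2S.
Molar mass = 394.696 g/mol.
Mass from O: 2 × 15.999 = 31.998 g/mol.
%O = 31.998 / 394.696 × 100 = 8.11%.

8.11%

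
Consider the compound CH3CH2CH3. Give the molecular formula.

Atom tally by fragment:
  CH3 → C:1 H:3
  CH2 → C:1 H:2
  CH3 → C:1 H:3
Element totals:
  C: 3
  H: 8

C3H8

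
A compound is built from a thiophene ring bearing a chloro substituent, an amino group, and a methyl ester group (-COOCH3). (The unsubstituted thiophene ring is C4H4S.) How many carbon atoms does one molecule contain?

Atom tally by fragment:
  thiophene ring core → C:4 H:4 S:1
  (− 3 ring H displaced by substituents)
  + Cl → Cl:1
  + NH2 → N:1 H:2
  + COOCH3 → C:2 H:3 O:2
Element totals:
  C: 6
  H: 6
  Cl: 1
  N: 1
  O: 2
  S: 1

6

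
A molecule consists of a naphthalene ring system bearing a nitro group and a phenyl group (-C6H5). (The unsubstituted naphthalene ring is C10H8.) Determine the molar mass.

Atom tally by fragment:
  naphthalene ring system core → C:10 H:8
  (− 2 ring H displaced by substituents)
  + NO2 → N:1 O:2
  + C6H5 → C:6 H:5
Element totals:
  C: 16
  H: 11
  N: 1
  O: 2
Molecular formula: C16H11NO2.
  M = 16(12.011) + 11(1.008) + 14.007 + 2(15.999)
    = 192.176 + 11.088 + 14.007 + 31.998 = 249.269

249.27 g/mol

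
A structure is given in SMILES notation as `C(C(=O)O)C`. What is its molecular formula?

C3H6O2

Atom tally by fragment:
  HOOCCH2 → C:2 H:3 O:2
  CH3 → C:1 H:3
Element totals:
  C: 3
  H: 6
  O: 2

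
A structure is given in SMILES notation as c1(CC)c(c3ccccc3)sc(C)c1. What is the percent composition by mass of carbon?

77.18%

Atom tally by fragment:
  thiophene ring core → C:4 H:4 S:1
  (− 3 ring H displaced by substituents)
  + C2H5 → C:2 H:5
  + C6H5 → C:6 H:5
  + CH3 → C:1 H:3
Element totals:
  C: 13
  H: 14
  S: 1
Molecular formula: C13H14S.
Molar mass = 202.315 g/mol.
Mass from C: 13 × 12.011 = 156.143 g/mol.
%C = 156.143 / 202.315 × 100 = 77.18%.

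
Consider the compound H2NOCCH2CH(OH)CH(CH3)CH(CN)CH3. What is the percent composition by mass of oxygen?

Atom tally by fragment:
  H2NOCCH2 → C:2 H:4 O:1 N:1
  CH(OH) → C:1 H:2 O:1
  CH(CH3) → C:2 H:4
  CH(CN) → C:2 H:1 N:1
  CH3 → C:1 H:3
Element totals:
  C: 8
  H: 14
  N: 2
  O: 2
Molecular formula: C8H14N2O2.
Molar mass = 170.212 g/mol.
Mass from O: 2 × 15.999 = 31.998 g/mol.
%O = 31.998 / 170.212 × 100 = 18.80%.

18.80%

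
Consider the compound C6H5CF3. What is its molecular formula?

Atom tally by fragment:
  benzene ring core → C:6 H:6
  (− 1 ring H displaced by substituents)
  + CF3 → C:1 F:3
Element totals:
  C: 7
  H: 5
  F: 3

C7H5F3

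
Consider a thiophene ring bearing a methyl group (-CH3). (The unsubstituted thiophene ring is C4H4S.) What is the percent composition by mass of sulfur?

32.66%

Atom tally by fragment:
  thiophene ring core → C:4 H:4 S:1
  (− 1 ring H displaced by substituents)
  + CH3 → C:1 H:3
Element totals:
  C: 5
  H: 6
  S: 1
Molecular formula: C5H6S.
Molar mass = 98.163 g/mol.
Mass from S: 1 × 32.06 = 32.060 g/mol.
%S = 32.060 / 98.163 × 100 = 32.66%.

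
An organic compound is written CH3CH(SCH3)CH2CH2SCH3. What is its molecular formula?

C6H14S2

Element totals:
  C: 6
  H: 14
  S: 2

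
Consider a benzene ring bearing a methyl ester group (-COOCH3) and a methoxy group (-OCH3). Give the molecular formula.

Atom tally by fragment:
  benzene ring core → C:6 H:6
  (− 2 ring H displaced by substituents)
  + COOCH3 → C:2 H:3 O:2
  + OCH3 → C:1 H:3 O:1
Element totals:
  C: 9
  H: 10
  O: 3

C9H10O3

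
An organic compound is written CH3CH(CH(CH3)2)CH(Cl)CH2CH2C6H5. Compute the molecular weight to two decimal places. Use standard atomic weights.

224.77 g/mol

Element totals:
  C: 14
  H: 21
  Cl: 1
Molecular formula: C14H21Cl.
  M = 14(12.011) + 21(1.008) + 35.45
    = 168.154 + 21.168 + 35.450 = 224.772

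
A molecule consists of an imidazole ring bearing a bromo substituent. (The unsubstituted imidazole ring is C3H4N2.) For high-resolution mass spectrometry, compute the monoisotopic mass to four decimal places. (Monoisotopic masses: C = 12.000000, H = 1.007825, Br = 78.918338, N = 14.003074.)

145.9480

Atom tally by fragment:
  imidazole ring core → C:3 H:4 N:2
  (− 1 ring H displaced by substituents)
  + Br → Br:1
Element totals:
  C: 3
  H: 3
  Br: 1
  N: 2
Molecular formula: C3H3BrN2.
  M = 3(12.0) + 3(1.007825) + 78.918338 + 2(14.003074)
    = 36.000000 + 3.023475 + 78.918338 + 28.006148 = 145.947961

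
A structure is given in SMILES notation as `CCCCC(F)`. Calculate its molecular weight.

90.14 g/mol

Atom tally by fragment:
  CH3 → C:1 H:3
  CH2 → C:1 H:2
  CH2 → C:1 H:2
  CH2 → C:1 H:2
  CH2F → C:1 H:2 F:1
Element totals:
  C: 5
  H: 11
  F: 1
Molecular formula: C5H11F.
  M = 5(12.011) + 11(1.008) + 18.998
    = 60.055 + 11.088 + 18.998 = 90.141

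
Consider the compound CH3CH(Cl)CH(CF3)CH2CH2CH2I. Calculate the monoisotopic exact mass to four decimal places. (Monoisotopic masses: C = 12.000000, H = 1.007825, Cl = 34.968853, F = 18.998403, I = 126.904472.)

313.9546

Atom tally by fragment:
  CH3 → C:1 H:3
  CH(Cl) → C:1 H:1 Cl:1
  CH(CF3) → C:2 H:1 F:3
  CH2 → C:1 H:2
  CH2 → C:1 H:2
  CH2I → C:1 H:2 I:1
Element totals:
  C: 7
  H: 11
  Cl: 1
  F: 3
  I: 1
Molecular formula: C7H11ClF3I.
  M = 7(12.0) + 11(1.007825) + 34.968853 + 3(18.998403) + 126.904472
    = 84.000000 + 11.086075 + 34.968853 + 56.995209 + 126.904472 = 313.954609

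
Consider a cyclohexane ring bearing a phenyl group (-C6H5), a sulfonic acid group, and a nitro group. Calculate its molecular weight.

285.31 g/mol

Atom tally by fragment:
  cyclohexane ring core → C:6 H:12
  (− 3 ring H displaced by substituents)
  + C6H5 → C:6 H:5
  + SO3H → S:1 O:3 H:1
  + NO2 → N:1 O:2
Element totals:
  C: 12
  H: 15
  N: 1
  O: 5
  S: 1
Molecular formula: C12H15NO5S.
  M = 12(12.011) + 15(1.008) + 14.007 + 5(15.999) + 32.06
    = 144.132 + 15.120 + 14.007 + 79.995 + 32.060 = 285.314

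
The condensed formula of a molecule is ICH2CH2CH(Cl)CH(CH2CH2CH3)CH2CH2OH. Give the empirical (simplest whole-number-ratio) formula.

Atom tally by fragment:
  ICH2 → C:1 H:2 I:1
  CH2 → C:1 H:2
  CH(Cl) → C:1 H:1 Cl:1
  CH(CH2CH2CH3) → C:4 H:8
  CH2CH2OH → C:2 H:5 O:1
Element totals:
  C: 9
  H: 18
  Cl: 1
  I: 1
  O: 1
Molecular formula: C9H18ClIO.
gcd of subscripts (9, 1, 18, 1, 1) = 1, so the empirical formula equals the molecular formula.

C9H18ClIO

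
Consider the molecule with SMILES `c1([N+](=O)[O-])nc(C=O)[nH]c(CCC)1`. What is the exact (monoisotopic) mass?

183.0644

Atom tally by fragment:
  imidazole ring core → C:3 H:4 N:2
  (− 3 ring H displaced by substituents)
  + NO2 → N:1 O:2
  + CHO → C:1 H:1 O:1
  + CH2CH2CH3 → C:3 H:7
Element totals:
  C: 7
  H: 9
  N: 3
  O: 3
Molecular formula: C7H9N3O3.
  M = 7(12.0) + 9(1.007825) + 3(14.003074) + 3(15.994915)
    = 84.000000 + 9.070425 + 42.009222 + 47.984745 = 183.064392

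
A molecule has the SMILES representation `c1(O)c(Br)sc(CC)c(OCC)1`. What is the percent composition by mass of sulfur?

12.77%

Atom tally by fragment:
  thiophene ring core → C:4 H:4 S:1
  (− 4 ring H displaced by substituents)
  + OH → O:1 H:1
  + Br → Br:1
  + C2H5 → C:2 H:5
  + OC2H5 → C:2 H:5 O:1
Element totals:
  C: 8
  H: 11
  Br: 1
  O: 2
  S: 1
Molecular formula: C8H11BrO2S.
Molar mass = 251.138 g/mol.
Mass from S: 1 × 32.06 = 32.060 g/mol.
%S = 32.060 / 251.138 × 100 = 12.77%.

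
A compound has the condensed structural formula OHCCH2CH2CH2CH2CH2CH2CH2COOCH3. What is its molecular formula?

C10H18O3

Atom tally by fragment:
  OHCCH2 → C:2 H:3 O:1
  CH2 → C:1 H:2
  CH2 → C:1 H:2
  CH2 → C:1 H:2
  CH2 → C:1 H:2
  CH2 → C:1 H:2
  CH2COOCH3 → C:3 H:5 O:2
Element totals:
  C: 10
  H: 18
  O: 3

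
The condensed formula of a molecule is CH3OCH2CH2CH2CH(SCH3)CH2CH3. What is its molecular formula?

Atom tally by fragment:
  CH3OCH2 → C:2 H:5 O:1
  CH2 → C:1 H:2
  CH2 → C:1 H:2
  CH(SCH3) → C:2 H:4 S:1
  CH2 → C:1 H:2
  CH3 → C:1 H:3
Element totals:
  C: 8
  H: 18
  O: 1
  S: 1

C8H18OS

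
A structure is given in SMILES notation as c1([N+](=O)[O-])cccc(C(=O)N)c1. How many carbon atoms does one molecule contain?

Atom tally by fragment:
  benzene ring core → C:6 H:6
  (− 2 ring H displaced by substituents)
  + NO2 → N:1 O:2
  + CONH2 → C:1 H:2 O:1 N:1
Element totals:
  C: 7
  H: 6
  N: 2
  O: 3

7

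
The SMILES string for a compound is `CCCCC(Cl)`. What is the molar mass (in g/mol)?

Atom tally by fragment:
  CH3 → C:1 H:3
  CH2 → C:1 H:2
  CH2 → C:1 H:2
  CH2 → C:1 H:2
  CH2Cl → C:1 H:2 Cl:1
Element totals:
  C: 5
  H: 11
  Cl: 1
Molecular formula: C5H11Cl.
  M = 5(12.011) + 11(1.008) + 35.45
    = 60.055 + 11.088 + 35.450 = 106.593

106.59 g/mol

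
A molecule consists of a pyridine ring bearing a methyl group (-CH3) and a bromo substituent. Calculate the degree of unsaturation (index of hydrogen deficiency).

Atom tally by fragment:
  pyridine ring core → C:5 H:5 N:1
  (− 2 ring H displaced by substituents)
  + CH3 → C:1 H:3
  + Br → Br:1
Element totals:
  C: 6
  H: 6
  Br: 1
  N: 1
Molecular formula: C6H6BrN.
DoU = (2C + 2 + N − H − X) / 2 = (2·6 + 2 + 1 − 6 − 1) / 2 = 4.

4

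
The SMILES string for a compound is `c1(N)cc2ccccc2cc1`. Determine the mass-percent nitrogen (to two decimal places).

9.78%

Atom tally by fragment:
  naphthalene ring system core → C:10 H:8
  (− 1 ring H displaced by substituents)
  + NH2 → N:1 H:2
Element totals:
  C: 10
  H: 9
  N: 1
Molecular formula: C10H9N.
Molar mass = 143.189 g/mol.
Mass from N: 1 × 14.007 = 14.007 g/mol.
%N = 14.007 / 143.189 × 100 = 9.78%.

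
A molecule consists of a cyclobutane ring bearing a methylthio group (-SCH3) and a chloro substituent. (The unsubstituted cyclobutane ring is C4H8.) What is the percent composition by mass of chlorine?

25.94%

Atom tally by fragment:
  cyclobutane ring core → C:4 H:8
  (− 2 ring H displaced by substituents)
  + SCH3 → C:1 H:3 S:1
  + Cl → Cl:1
Element totals:
  C: 5
  H: 9
  Cl: 1
  S: 1
Molecular formula: C5H9ClS.
Molar mass = 136.637 g/mol.
Mass from Cl: 1 × 35.45 = 35.450 g/mol.
%Cl = 35.450 / 136.637 × 100 = 25.94%.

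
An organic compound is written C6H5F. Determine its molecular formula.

C6H5F

Atom tally by fragment:
  benzene ring core → C:6 H:6
  (− 1 ring H displaced by substituents)
  + F → F:1
Element totals:
  C: 6
  H: 5
  F: 1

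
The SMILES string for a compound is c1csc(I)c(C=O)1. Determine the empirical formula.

Atom tally by fragment:
  thiophene ring core → C:4 H:4 S:1
  (− 2 ring H displaced by substituents)
  + I → I:1
  + CHO → C:1 H:1 O:1
Element totals:
  C: 5
  H: 3
  I: 1
  O: 1
  S: 1
Molecular formula: C5H3IOS.
gcd of subscripts (5, 3, 1, 1, 1) = 1, so the empirical formula equals the molecular formula.

C5H3IOS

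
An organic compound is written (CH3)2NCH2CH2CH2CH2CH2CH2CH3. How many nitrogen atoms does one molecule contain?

Atom tally by fragment:
  (CH3)2NCH2 → C:3 H:8 N:1
  CH2 → C:1 H:2
  CH2 → C:1 H:2
  CH2 → C:1 H:2
  CH2 → C:1 H:2
  CH2 → C:1 H:2
  CH3 → C:1 H:3
Element totals:
  C: 9
  H: 21
  N: 1

1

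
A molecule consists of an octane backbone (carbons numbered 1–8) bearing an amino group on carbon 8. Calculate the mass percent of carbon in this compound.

74.34%

Atom tally by fragment:
  CH3 → C:1 H:3
  CH2 → C:1 H:2
  CH2 → C:1 H:2
  CH2 → C:1 H:2
  CH2 → C:1 H:2
  CH2 → C:1 H:2
  CH2 → C:1 H:2
  CH2NH2 → C:1 H:4 N:1
Element totals:
  C: 8
  H: 19
  N: 1
Molecular formula: C8H19N.
Molar mass = 129.247 g/mol.
Mass from C: 8 × 12.011 = 96.088 g/mol.
%C = 96.088 / 129.247 × 100 = 74.34%.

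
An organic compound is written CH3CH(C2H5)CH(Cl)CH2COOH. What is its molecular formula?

C7H13ClO2

Atom tally by fragment:
  CH3 → C:1 H:3
  CH(C2H5) → C:3 H:6
  CH(Cl) → C:1 H:1 Cl:1
  CH2COOH → C:2 H:3 O:2
Element totals:
  C: 7
  H: 13
  Cl: 1
  O: 2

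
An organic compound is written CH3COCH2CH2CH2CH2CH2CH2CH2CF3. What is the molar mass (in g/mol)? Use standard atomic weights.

Atom tally by fragment:
  CH3COCH2 → C:3 H:5 O:1
  CH2 → C:1 H:2
  CH2 → C:1 H:2
  CH2 → C:1 H:2
  CH2 → C:1 H:2
  CH2 → C:1 H:2
  CH2CF3 → C:2 H:2 F:3
Element totals:
  C: 10
  H: 17
  F: 3
  O: 1
Molecular formula: C10H17F3O.
  M = 10(12.011) + 17(1.008) + 3(18.998) + 15.999
    = 120.110 + 17.136 + 56.994 + 15.999 = 210.239

210.24 g/mol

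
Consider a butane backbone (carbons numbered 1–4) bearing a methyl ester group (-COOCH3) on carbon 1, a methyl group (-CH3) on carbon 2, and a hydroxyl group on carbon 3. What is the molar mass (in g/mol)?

146.19 g/mol

Atom tally by fragment:
  CH3OOCCH2 → C:3 H:5 O:2
  CH(CH3) → C:2 H:4
  CH(OH) → C:1 H:2 O:1
  CH3 → C:1 H:3
Element totals:
  C: 7
  H: 14
  O: 3
Molecular formula: C7H14O3.
  M = 7(12.011) + 14(1.008) + 3(15.999)
    = 84.077 + 14.112 + 47.997 = 146.186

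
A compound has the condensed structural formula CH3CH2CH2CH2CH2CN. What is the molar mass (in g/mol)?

97.16 g/mol

Element totals:
  C: 6
  H: 11
  N: 1
Molecular formula: C6H11N.
  M = 6(12.011) + 11(1.008) + 14.007
    = 72.066 + 11.088 + 14.007 = 97.161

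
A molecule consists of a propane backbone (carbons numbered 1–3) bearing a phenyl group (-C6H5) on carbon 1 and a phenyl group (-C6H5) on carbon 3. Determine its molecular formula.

Atom tally by fragment:
  C6H5CH2 → C:7 H:7
  CH2 → C:1 H:2
  CH2C6H5 → C:7 H:7
Element totals:
  C: 15
  H: 16

C15H16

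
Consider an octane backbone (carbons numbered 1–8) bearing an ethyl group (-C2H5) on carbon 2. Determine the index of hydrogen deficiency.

Atom tally by fragment:
  CH3 → C:1 H:3
  CH(C2H5) → C:3 H:6
  CH2 → C:1 H:2
  CH2 → C:1 H:2
  CH2 → C:1 H:2
  CH2 → C:1 H:2
  CH2 → C:1 H:2
  CH3 → C:1 H:3
Element totals:
  C: 10
  H: 22
Molecular formula: C10H22.
DoU = (2C + 2 + N − H − X) / 2 = (2·10 + 2 + 0 − 22 − 0) / 2 = 0.

0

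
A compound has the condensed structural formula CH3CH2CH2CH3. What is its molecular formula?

Atom tally by fragment:
  CH3 → C:1 H:3
  CH2 → C:1 H:2
  CH2 → C:1 H:2
  CH3 → C:1 H:3
Element totals:
  C: 4
  H: 10

C4H10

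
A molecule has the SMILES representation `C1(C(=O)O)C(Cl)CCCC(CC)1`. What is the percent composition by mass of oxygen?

Atom tally by fragment:
  cyclohexane ring core → C:6 H:12
  (− 3 ring H displaced by substituents)
  + COOH → C:1 H:1 O:2
  + Cl → Cl:1
  + C2H5 → C:2 H:5
Element totals:
  C: 9
  H: 15
  Cl: 1
  O: 2
Molecular formula: C9H15ClO2.
Molar mass = 190.667 g/mol.
Mass from O: 2 × 15.999 = 31.998 g/mol.
%O = 31.998 / 190.667 × 100 = 16.78%.

16.78%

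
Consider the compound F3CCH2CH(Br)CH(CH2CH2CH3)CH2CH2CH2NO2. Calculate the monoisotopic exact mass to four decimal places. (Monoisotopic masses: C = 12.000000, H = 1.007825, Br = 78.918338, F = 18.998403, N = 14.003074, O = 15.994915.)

319.0395

Atom tally by fragment:
  F3CCH2 → C:2 H:2 F:3
  CH(Br) → C:1 H:1 Br:1
  CH(CH2CH2CH3) → C:4 H:8
  CH2 → C:1 H:2
  CH2 → C:1 H:2
  CH2NO2 → C:1 H:2 N:1 O:2
Element totals:
  C: 10
  H: 17
  Br: 1
  F: 3
  N: 1
  O: 2
Molecular formula: C10H17BrF3NO2.
  M = 10(12.0) + 17(1.007825) + 78.918338 + 3(18.998403) + 14.003074 + 2(15.994915)
    = 120.000000 + 17.133025 + 78.918338 + 56.995209 + 14.003074 + 31.989830 = 319.039476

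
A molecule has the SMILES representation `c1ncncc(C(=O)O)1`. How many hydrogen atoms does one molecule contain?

Atom tally by fragment:
  pyrimidine ring core → C:4 H:4 N:2
  (− 1 ring H displaced by substituents)
  + COOH → C:1 H:1 O:2
Element totals:
  C: 5
  H: 4
  N: 2
  O: 2

4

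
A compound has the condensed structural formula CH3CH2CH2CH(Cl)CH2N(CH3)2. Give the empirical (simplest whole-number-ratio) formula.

C7H16ClN

Atom tally by fragment:
  CH3 → C:1 H:3
  CH2 → C:1 H:2
  CH2 → C:1 H:2
  CH(Cl) → C:1 H:1 Cl:1
  CH2N(CH3)2 → C:3 H:8 N:1
Element totals:
  C: 7
  H: 16
  Cl: 1
  N: 1
Molecular formula: C7H16ClN.
gcd of subscripts (7, 1, 16, 1) = 1, so the empirical formula equals the molecular formula.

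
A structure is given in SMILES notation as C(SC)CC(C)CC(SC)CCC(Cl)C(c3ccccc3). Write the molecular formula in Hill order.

Atom tally by fragment:
  CH3SCH2 → C:2 H:5 S:1
  CH2 → C:1 H:2
  CH(CH3) → C:2 H:4
  CH2 → C:1 H:2
  CH(SCH3) → C:2 H:4 S:1
  CH2 → C:1 H:2
  CH2 → C:1 H:2
  CH(Cl) → C:1 H:1 Cl:1
  CH2C6H5 → C:7 H:7
Element totals:
  C: 18
  H: 29
  Cl: 1
  S: 2

C18H29ClS2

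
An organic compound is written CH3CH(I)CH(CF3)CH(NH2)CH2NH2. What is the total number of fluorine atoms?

3

Atom tally by fragment:
  CH3 → C:1 H:3
  CH(I) → C:1 H:1 I:1
  CH(CF3) → C:2 H:1 F:3
  CH(NH2) → C:1 H:3 N:1
  CH2NH2 → C:1 H:4 N:1
Element totals:
  C: 6
  H: 12
  F: 3
  I: 1
  N: 2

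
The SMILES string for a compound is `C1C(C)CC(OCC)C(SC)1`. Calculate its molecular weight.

Atom tally by fragment:
  cyclopentane ring core → C:5 H:10
  (− 3 ring H displaced by substituents)
  + CH3 → C:1 H:3
  + OC2H5 → C:2 H:5 O:1
  + SCH3 → C:1 H:3 S:1
Element totals:
  C: 9
  H: 18
  O: 1
  S: 1
Molecular formula: C9H18OS.
  M = 9(12.011) + 18(1.008) + 15.999 + 32.06
    = 108.099 + 18.144 + 15.999 + 32.060 = 174.302

174.30 g/mol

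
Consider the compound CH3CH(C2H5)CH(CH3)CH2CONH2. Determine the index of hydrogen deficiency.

1

Atom tally by fragment:
  CH3 → C:1 H:3
  CH(C2H5) → C:3 H:6
  CH(CH3) → C:2 H:4
  CH2CONH2 → C:2 H:4 O:1 N:1
Element totals:
  C: 8
  H: 17
  N: 1
  O: 1
Molecular formula: C8H17NO.
DoU = (2C + 2 + N − H − X) / 2 = (2·8 + 2 + 1 − 17 − 0) / 2 = 1.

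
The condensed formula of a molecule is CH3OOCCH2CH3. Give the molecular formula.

Element totals:
  C: 4
  H: 8
  O: 2

C4H8O2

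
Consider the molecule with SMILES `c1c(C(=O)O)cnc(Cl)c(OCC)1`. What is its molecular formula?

C8H8ClNO3

Atom tally by fragment:
  pyridine ring core → C:5 H:5 N:1
  (− 3 ring H displaced by substituents)
  + COOH → C:1 H:1 O:2
  + Cl → Cl:1
  + OC2H5 → C:2 H:5 O:1
Element totals:
  C: 8
  H: 8
  Cl: 1
  N: 1
  O: 3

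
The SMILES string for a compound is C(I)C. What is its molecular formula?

C2H5I

Atom tally by fragment:
  ICH2 → C:1 H:2 I:1
  CH3 → C:1 H:3
Element totals:
  C: 2
  H: 5
  I: 1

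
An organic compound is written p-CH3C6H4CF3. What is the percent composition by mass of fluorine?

Atom tally by fragment:
  benzene ring core → C:6 H:6
  (− 2 ring H displaced by substituents)
  + CH3 → C:1 H:3
  + CF3 → C:1 F:3
Element totals:
  C: 8
  H: 7
  F: 3
Molecular formula: C8H7F3.
Molar mass = 160.138 g/mol.
Mass from F: 3 × 18.998 = 56.994 g/mol.
%F = 56.994 / 160.138 × 100 = 35.59%.

35.59%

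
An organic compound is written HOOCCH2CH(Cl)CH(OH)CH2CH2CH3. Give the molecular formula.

Element totals:
  C: 7
  H: 13
  Cl: 1
  O: 3

C7H13ClO3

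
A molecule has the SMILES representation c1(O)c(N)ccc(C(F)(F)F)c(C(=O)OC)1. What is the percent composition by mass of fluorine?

Atom tally by fragment:
  benzene ring core → C:6 H:6
  (− 4 ring H displaced by substituents)
  + OH → O:1 H:1
  + NH2 → N:1 H:2
  + CF3 → C:1 F:3
  + COOCH3 → C:2 H:3 O:2
Element totals:
  C: 9
  H: 8
  F: 3
  N: 1
  O: 3
Molecular formula: C9H8F3NO3.
Molar mass = 235.161 g/mol.
Mass from F: 3 × 18.998 = 56.994 g/mol.
%F = 56.994 / 235.161 × 100 = 24.24%.

24.24%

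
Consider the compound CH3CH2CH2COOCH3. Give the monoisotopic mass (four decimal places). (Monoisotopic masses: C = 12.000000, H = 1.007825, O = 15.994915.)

Element totals:
  C: 5
  H: 10
  O: 2
Molecular formula: C5H10O2.
  M = 5(12.0) + 10(1.007825) + 2(15.994915)
    = 60.000000 + 10.078250 + 31.989830 = 102.068080

102.0681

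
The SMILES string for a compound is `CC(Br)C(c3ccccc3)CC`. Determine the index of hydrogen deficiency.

Atom tally by fragment:
  CH3 → C:1 H:3
  CH(Br) → C:1 H:1 Br:1
  CH(C6H5) → C:7 H:6
  CH2 → C:1 H:2
  CH3 → C:1 H:3
Element totals:
  C: 11
  H: 15
  Br: 1
Molecular formula: C11H15Br.
DoU = (2C + 2 + N − H − X) / 2 = (2·11 + 2 + 0 − 15 − 1) / 2 = 4.

4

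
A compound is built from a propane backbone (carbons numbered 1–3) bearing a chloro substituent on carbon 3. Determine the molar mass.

Atom tally by fragment:
  CH3 → C:1 H:3
  CH2 → C:1 H:2
  CH2Cl → C:1 H:2 Cl:1
Element totals:
  C: 3
  H: 7
  Cl: 1
Molecular formula: C3H7Cl.
  M = 3(12.011) + 7(1.008) + 35.45
    = 36.033 + 7.056 + 35.450 = 78.539

78.54 g/mol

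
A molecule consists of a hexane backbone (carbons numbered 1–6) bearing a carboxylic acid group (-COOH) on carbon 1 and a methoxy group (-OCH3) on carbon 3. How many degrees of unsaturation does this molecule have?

Atom tally by fragment:
  HOOCCH2 → C:2 H:3 O:2
  CH2 → C:1 H:2
  CH(OCH3) → C:2 H:4 O:1
  CH2 → C:1 H:2
  CH2 → C:1 H:2
  CH3 → C:1 H:3
Element totals:
  C: 8
  H: 16
  O: 3
Molecular formula: C8H16O3.
DoU = (2C + 2 + N − H − X) / 2 = (2·8 + 2 + 0 − 16 − 0) / 2 = 1.

1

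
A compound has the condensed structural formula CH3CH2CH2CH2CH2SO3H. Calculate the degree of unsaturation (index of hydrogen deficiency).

0

Atom tally by fragment:
  CH3 → C:1 H:3
  CH2 → C:1 H:2
  CH2 → C:1 H:2
  CH2 → C:1 H:2
  CH2SO3H → C:1 H:3 S:1 O:3
Element totals:
  C: 5
  H: 12
  O: 3
  S: 1
Molecular formula: C5H12O3S.
DoU = (2C + 2 + N − H − X) / 2 = (2·5 + 2 + 0 − 12 − 0) / 2 = 0.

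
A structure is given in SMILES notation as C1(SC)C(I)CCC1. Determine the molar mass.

Atom tally by fragment:
  cyclopentane ring core → C:5 H:10
  (− 2 ring H displaced by substituents)
  + SCH3 → C:1 H:3 S:1
  + I → I:1
Element totals:
  C: 6
  H: 11
  I: 1
  S: 1
Molecular formula: C6H11IS.
  M = 6(12.011) + 11(1.008) + 126.904 + 32.06
    = 72.066 + 11.088 + 126.904 + 32.060 = 242.118

242.12 g/mol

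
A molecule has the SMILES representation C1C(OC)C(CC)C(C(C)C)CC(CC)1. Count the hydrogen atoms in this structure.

28

Atom tally by fragment:
  cyclohexane ring core → C:6 H:12
  (− 4 ring H displaced by substituents)
  + OCH3 → C:1 H:3 O:1
  + C2H5 → C:2 H:5
  + CH(CH3)2 → C:3 H:7
  + C2H5 → C:2 H:5
Element totals:
  C: 14
  H: 28
  O: 1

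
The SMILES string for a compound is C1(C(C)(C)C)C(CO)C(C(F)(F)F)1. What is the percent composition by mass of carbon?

55.09%

Atom tally by fragment:
  cyclopropane ring core → C:3 H:6
  (− 3 ring H displaced by substituents)
  + C(CH3)3 → C:4 H:9
  + CH2OH → C:1 H:3 O:1
  + CF3 → C:1 F:3
Element totals:
  C: 9
  H: 15
  F: 3
  O: 1
Molecular formula: C9H15F3O.
Molar mass = 196.212 g/mol.
Mass from C: 9 × 12.011 = 108.099 g/mol.
%C = 108.099 / 196.212 × 100 = 55.09%.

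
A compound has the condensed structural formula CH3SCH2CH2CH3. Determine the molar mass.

Atom tally by fragment:
  CH3SCH2 → C:2 H:5 S:1
  CH2 → C:1 H:2
  CH3 → C:1 H:3
Element totals:
  C: 4
  H: 10
  S: 1
Molecular formula: C4H10S.
  M = 4(12.011) + 10(1.008) + 32.06
    = 48.044 + 10.080 + 32.060 = 90.184

90.18 g/mol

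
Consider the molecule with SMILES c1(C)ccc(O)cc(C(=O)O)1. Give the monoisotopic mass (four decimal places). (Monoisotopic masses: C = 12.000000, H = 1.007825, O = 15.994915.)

152.0473

Atom tally by fragment:
  benzene ring core → C:6 H:6
  (− 3 ring H displaced by substituents)
  + CH3 → C:1 H:3
  + OH → O:1 H:1
  + COOH → C:1 H:1 O:2
Element totals:
  C: 8
  H: 8
  O: 3
Molecular formula: C8H8O3.
  M = 8(12.0) + 8(1.007825) + 3(15.994915)
    = 96.000000 + 8.062600 + 47.984745 = 152.047345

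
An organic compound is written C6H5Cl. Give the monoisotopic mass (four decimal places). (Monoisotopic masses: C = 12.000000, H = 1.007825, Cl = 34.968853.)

112.0080

Element totals:
  C: 6
  H: 5
  Cl: 1
Molecular formula: C6H5Cl.
  M = 6(12.0) + 5(1.007825) + 34.968853
    = 72.000000 + 5.039125 + 34.968853 = 112.007978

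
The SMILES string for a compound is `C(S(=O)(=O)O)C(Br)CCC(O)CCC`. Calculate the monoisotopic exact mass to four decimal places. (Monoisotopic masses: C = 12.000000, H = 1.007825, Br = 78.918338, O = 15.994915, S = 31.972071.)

Atom tally by fragment:
  HO3SCH2 → C:1 H:3 S:1 O:3
  CH(Br) → C:1 H:1 Br:1
  CH2 → C:1 H:2
  CH2 → C:1 H:2
  CH(OH) → C:1 H:2 O:1
  CH2 → C:1 H:2
  CH2 → C:1 H:2
  CH3 → C:1 H:3
Element totals:
  C: 8
  H: 17
  Br: 1
  O: 4
  S: 1
Molecular formula: C8H17BrO4S.
  M = 8(12.0) + 17(1.007825) + 78.918338 + 4(15.994915) + 31.972071
    = 96.000000 + 17.133025 + 78.918338 + 63.979660 + 31.972071 = 288.003094

288.0031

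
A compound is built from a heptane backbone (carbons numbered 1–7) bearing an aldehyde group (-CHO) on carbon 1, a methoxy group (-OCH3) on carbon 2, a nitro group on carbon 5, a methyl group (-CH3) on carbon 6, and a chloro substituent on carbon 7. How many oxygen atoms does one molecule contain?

4

Atom tally by fragment:
  OHCCH2 → C:2 H:3 O:1
  CH(OCH3) → C:2 H:4 O:1
  CH2 → C:1 H:2
  CH2 → C:1 H:2
  CH(NO2) → C:1 H:1 N:1 O:2
  CH(CH3) → C:2 H:4
  CH2Cl → C:1 H:2 Cl:1
Element totals:
  C: 10
  H: 18
  Cl: 1
  N: 1
  O: 4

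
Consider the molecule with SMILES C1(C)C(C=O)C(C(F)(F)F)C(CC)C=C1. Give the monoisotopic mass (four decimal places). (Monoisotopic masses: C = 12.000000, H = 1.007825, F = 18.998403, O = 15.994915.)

Atom tally by fragment:
  cyclohexene ring core → C:6 H:10
  (− 4 ring H displaced by substituents)
  + CH3 → C:1 H:3
  + CHO → C:1 H:1 O:1
  + CF3 → C:1 F:3
  + C2H5 → C:2 H:5
Element totals:
  C: 11
  H: 15
  F: 3
  O: 1
Molecular formula: C11H15F3O.
  M = 11(12.0) + 15(1.007825) + 3(18.998403) + 15.994915
    = 132.000000 + 15.117375 + 56.995209 + 15.994915 = 220.107499

220.1075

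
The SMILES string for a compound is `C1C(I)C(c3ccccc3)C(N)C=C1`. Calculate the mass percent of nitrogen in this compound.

Atom tally by fragment:
  cyclohexene ring core → C:6 H:10
  (− 3 ring H displaced by substituents)
  + I → I:1
  + C6H5 → C:6 H:5
  + NH2 → N:1 H:2
Element totals:
  C: 12
  H: 14
  I: 1
  N: 1
Molecular formula: C12H14IN.
Molar mass = 299.155 g/mol.
Mass from N: 1 × 14.007 = 14.007 g/mol.
%N = 14.007 / 299.155 × 100 = 4.68%.

4.68%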